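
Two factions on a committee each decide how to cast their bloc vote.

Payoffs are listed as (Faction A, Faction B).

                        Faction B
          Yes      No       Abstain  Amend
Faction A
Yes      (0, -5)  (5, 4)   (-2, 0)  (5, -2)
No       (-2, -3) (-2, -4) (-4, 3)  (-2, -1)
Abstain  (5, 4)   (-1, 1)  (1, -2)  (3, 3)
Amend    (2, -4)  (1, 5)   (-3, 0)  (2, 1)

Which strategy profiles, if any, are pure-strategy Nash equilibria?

(Yes, Yes): Faction A can switch to Abstain (0 → 5). Not NE.
(Yes, No): Faction A gets 5, best alternative 1; Faction B gets 4, best alternative 0. No profitable deviation — NE.
(Yes, Abstain): Faction A can switch to Abstain (-2 → 1). Not NE.
(Yes, Amend): Faction B can switch to No (-2 → 4). Not NE.
(No, Yes): Faction A can switch to Yes (-2 → 0). Not NE.
(No, No): Faction A can switch to Yes (-2 → 5). Not NE.
(No, Abstain): Faction A can switch to Yes (-4 → -2). Not NE.
(No, Amend): Faction A can switch to Yes (-2 → 5). Not NE.
(Abstain, Yes): Faction A gets 5, best alternative 2; Faction B gets 4, best alternative 3. No profitable deviation — NE.
(Abstain, No): Faction A can switch to Yes (-1 → 5). Not NE.
(Abstain, Abstain): Faction B can switch to Yes (-2 → 4). Not NE.
(Abstain, Amend): Faction A can switch to Yes (3 → 5). Not NE.
(The remaining 4 profiles each have a profitable deviation by the same check.)

The pure Nash equilibria are (Yes, No) and (Abstain, Yes).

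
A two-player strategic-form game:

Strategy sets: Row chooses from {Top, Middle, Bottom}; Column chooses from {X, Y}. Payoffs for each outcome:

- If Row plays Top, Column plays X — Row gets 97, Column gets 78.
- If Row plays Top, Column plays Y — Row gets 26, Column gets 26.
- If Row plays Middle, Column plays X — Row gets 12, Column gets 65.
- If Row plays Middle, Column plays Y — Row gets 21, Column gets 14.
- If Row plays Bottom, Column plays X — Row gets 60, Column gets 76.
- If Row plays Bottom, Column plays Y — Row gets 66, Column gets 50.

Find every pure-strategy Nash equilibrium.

Row against X: payoffs 97, 12, 60 → best response Top.
Row against Y: payoffs 26, 21, 66 → best response Bottom.
Column against Top: payoffs 78, 26 → best response X.
Column against Middle: payoffs 65, 14 → best response X.
Column against Bottom: payoffs 76, 50 → best response X.
Mutual best responses: (Top, X).

The unique pure-strategy Nash equilibrium is (Top, X).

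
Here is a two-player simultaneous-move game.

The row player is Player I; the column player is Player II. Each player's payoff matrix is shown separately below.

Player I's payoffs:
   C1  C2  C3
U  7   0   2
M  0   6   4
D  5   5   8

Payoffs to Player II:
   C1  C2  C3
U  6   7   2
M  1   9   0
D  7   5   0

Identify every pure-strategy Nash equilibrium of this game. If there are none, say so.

(U, C1): Player II can switch to C2 (6 → 7). Not NE.
(U, C2): Player I can switch to M (0 → 6). Not NE.
(U, C3): Player I can switch to M (2 → 4). Not NE.
(M, C1): Player I can switch to U (0 → 7). Not NE.
(M, C2): Player I gets 6, best alternative 5; Player II gets 9, best alternative 1. No profitable deviation — NE.
(M, C3): Player I can switch to D (4 → 8). Not NE.
(D, C1): Player I can switch to U (5 → 7). Not NE.
(The remaining 2 profiles each have a profitable deviation by the same check.)

Pure NE: (M, C2)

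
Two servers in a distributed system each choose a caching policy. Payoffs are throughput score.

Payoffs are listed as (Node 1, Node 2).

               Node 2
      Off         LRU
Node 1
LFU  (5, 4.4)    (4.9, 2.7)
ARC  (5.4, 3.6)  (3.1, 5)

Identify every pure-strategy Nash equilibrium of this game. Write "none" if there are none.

There is no pure-strategy Nash equilibrium.

For each player, find the best response to each opponent profile; mutual best responses are the pure NE.
Node 1 against Off: payoffs 5, 5.4 → best response ARC.
Node 1 against LRU: payoffs 4.9, 3.1 → best response LFU.
Node 2 against LFU: payoffs 4.4, 2.7 → best response Off.
Node 2 against ARC: payoffs 3.6, 5 → best response LRU.
No profile is a mutual best response for all players.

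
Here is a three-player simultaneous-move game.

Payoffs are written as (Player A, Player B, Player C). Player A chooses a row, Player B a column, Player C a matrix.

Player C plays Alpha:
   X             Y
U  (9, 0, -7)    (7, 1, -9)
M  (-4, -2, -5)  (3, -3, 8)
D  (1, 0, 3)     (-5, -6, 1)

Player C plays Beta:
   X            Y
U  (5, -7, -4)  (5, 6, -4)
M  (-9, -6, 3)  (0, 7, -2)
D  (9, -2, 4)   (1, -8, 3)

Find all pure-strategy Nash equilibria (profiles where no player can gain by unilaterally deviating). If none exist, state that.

Pure-strategy Nash equilibria: (U, Y, Beta), (D, X, Beta)

(U, X, Alpha): Player B can switch to Y (0 → 1). Not NE.
(U, X, Beta): Player A can switch to D (5 → 9). Not NE.
(U, Y, Alpha): Player C can switch to Beta (-9 → -4). Not NE.
(U, Y, Beta): Player A gets 5, best alternative 1; Player B gets 6, best alternative -7; Player C gets -4, best alternative -9. No profitable deviation — NE.
(M, X, Alpha): Player A can switch to U (-4 → 9). Not NE.
(M, X, Beta): Player A can switch to U (-9 → 5). Not NE.
(M, Y, Alpha): Player A can switch to U (3 → 7). Not NE.
(M, Y, Beta): Player A can switch to U (0 → 5). Not NE.
(D, X, Alpha): Player A can switch to U (1 → 9). Not NE.
(D, X, Beta): Player A gets 9, best alternative 5; Player B gets -2, best alternative -8; Player C gets 4, best alternative 3. No profitable deviation — NE.
(D, Y, Alpha): Player A can switch to U (-5 → 7). Not NE.
(D, Y, Beta): Player A can switch to U (1 → 5). Not NE.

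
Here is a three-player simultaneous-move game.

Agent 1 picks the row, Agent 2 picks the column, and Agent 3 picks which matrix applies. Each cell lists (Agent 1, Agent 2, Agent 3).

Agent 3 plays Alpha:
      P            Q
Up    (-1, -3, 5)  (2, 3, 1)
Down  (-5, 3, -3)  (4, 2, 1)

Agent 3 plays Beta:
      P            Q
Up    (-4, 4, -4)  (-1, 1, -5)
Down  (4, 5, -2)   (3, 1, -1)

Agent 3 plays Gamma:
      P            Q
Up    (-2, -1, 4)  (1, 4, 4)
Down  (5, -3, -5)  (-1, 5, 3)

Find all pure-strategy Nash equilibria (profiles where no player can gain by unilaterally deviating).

(Up, P, Alpha): Agent 2 can switch to Q (-3 → 3). Not NE.
(Up, P, Beta): Agent 1 can switch to Down (-4 → 4). Not NE.
(Up, P, Gamma): Agent 1 can switch to Down (-2 → 5). Not NE.
(Up, Q, Alpha): Agent 1 can switch to Down (2 → 4). Not NE.
(Up, Q, Beta): Agent 1 can switch to Down (-1 → 3). Not NE.
(Up, Q, Gamma): Agent 1 gets 1, best alternative -1; Agent 2 gets 4, best alternative -1; Agent 3 gets 4, best alternative 1. No profitable deviation — NE.
(Down, P, Alpha): Agent 1 can switch to Up (-5 → -1). Not NE.
(Down, P, Beta): Agent 1 gets 4, best alternative -4; Agent 2 gets 5, best alternative 1; Agent 3 gets -2, best alternative -3. No profitable deviation — NE.
(The remaining 4 profiles each have a profitable deviation by the same check.)

The pure Nash equilibria are (Up, Q, Gamma) and (Down, P, Beta).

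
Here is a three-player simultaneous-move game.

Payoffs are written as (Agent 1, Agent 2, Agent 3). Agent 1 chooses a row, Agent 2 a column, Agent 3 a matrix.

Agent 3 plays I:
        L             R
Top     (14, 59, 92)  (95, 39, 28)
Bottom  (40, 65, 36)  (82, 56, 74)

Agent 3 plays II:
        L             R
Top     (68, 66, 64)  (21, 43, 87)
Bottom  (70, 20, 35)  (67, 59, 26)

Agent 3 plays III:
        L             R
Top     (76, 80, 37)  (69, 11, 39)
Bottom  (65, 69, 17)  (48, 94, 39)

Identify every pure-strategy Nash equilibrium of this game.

The unique pure-strategy Nash equilibrium is (Bottom, L, I).

Mark each player's best response to every combination of opponents' strategies; a profile where every player is best-responding is a pure Nash equilibrium.
Agent 1 against (L, I): payoffs 14, 40 → best response Bottom.
Agent 1 against (L, II): payoffs 68, 70 → best response Bottom.
Agent 1 against (L, III): payoffs 76, 65 → best response Top.
Agent 1 against (R, I): payoffs 95, 82 → best response Top.
Agent 1 against (R, II): payoffs 21, 67 → best response Bottom.
Agent 1 against (R, III): payoffs 69, 48 → best response Top.
Agent 2 against (Top, I): payoffs 59, 39 → best response L.
Agent 2 against (Top, II): payoffs 66, 43 → best response L.
Agent 2 against (Top, III): payoffs 80, 11 → best response L.
Agent 2 against (Bottom, I): payoffs 65, 56 → best response L.
Agent 2 against (Bottom, II): payoffs 20, 59 → best response R.
Agent 2 against (Bottom, III): payoffs 69, 94 → best response R.
Agent 3 against (Top, L): payoffs 92, 64, 37 → best response I.
Agent 3 against (Top, R): payoffs 28, 87, 39 → best response II.
Agent 3 against (Bottom, L): payoffs 36, 35, 17 → best response I.
Agent 3 against (Bottom, R): payoffs 74, 26, 39 → best response I.
Mutual best responses: (Bottom, L, I).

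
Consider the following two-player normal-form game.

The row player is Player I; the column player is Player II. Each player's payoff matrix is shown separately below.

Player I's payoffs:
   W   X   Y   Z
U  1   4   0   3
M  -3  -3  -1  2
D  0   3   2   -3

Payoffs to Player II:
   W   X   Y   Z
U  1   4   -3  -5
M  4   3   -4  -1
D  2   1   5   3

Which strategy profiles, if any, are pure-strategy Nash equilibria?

Mark each player's best response to every combination of opponents' strategies; a profile where every player is best-responding is a pure Nash equilibrium.
Player I against W: payoffs 1, -3, 0 → best response U.
Player I against X: payoffs 4, -3, 3 → best response U.
Player I against Y: payoffs 0, -1, 2 → best response D.
Player I against Z: payoffs 3, 2, -3 → best response U.
Player II against U: payoffs 1, 4, -3, -5 → best response X.
Player II against M: payoffs 4, 3, -4, -1 → best response W.
Player II against D: payoffs 2, 1, 5, 3 → best response Y.
Mutual best responses: (U, X); (D, Y).

Pure-strategy Nash equilibria: (U, X), (D, Y)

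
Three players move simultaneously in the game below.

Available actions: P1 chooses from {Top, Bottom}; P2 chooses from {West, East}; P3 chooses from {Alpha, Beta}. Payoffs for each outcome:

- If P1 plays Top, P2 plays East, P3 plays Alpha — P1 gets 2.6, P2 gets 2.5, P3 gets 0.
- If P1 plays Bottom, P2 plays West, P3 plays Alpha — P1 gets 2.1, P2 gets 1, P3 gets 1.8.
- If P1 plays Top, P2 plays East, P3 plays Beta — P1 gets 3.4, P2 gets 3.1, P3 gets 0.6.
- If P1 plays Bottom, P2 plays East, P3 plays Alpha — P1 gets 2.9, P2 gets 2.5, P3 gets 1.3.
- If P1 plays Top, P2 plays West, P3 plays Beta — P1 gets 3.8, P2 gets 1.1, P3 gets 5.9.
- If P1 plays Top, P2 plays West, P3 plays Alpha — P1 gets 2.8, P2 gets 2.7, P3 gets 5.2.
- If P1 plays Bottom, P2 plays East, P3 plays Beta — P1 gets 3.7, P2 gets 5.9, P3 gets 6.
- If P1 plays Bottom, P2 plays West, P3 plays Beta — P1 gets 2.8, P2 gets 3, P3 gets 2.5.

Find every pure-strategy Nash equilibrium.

The unique pure-strategy Nash equilibrium is (Bottom, East, Beta).

P1 against (West, Alpha): payoffs 2.8, 2.1 → best response Top.
P1 against (West, Beta): payoffs 3.8, 2.8 → best response Top.
P1 against (East, Alpha): payoffs 2.6, 2.9 → best response Bottom.
P1 against (East, Beta): payoffs 3.4, 3.7 → best response Bottom.
P2 against (Top, Alpha): payoffs 2.7, 2.5 → best response West.
P2 against (Top, Beta): payoffs 1.1, 3.1 → best response East.
P2 against (Bottom, Alpha): payoffs 1, 2.5 → best response East.
P2 against (Bottom, Beta): payoffs 3, 5.9 → best response East.
P3 against (Top, West): payoffs 5.2, 5.9 → best response Beta.
P3 against (Top, East): payoffs 0, 0.6 → best response Beta.
P3 against (Bottom, West): payoffs 1.8, 2.5 → best response Beta.
P3 against (Bottom, East): payoffs 1.3, 6 → best response Beta.
Mutual best responses: (Bottom, East, Beta).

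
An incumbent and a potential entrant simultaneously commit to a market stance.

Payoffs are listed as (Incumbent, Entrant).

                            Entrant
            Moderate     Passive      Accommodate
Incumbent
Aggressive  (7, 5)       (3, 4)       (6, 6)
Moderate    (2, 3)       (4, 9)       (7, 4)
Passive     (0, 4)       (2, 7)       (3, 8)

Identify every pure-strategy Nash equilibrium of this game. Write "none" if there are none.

For each player, find the best response to each opponent profile; mutual best responses are the pure NE.
Incumbent against Moderate: payoffs 7, 2, 0 → best response Aggressive.
Incumbent against Passive: payoffs 3, 4, 2 → best response Moderate.
Incumbent against Accommodate: payoffs 6, 7, 3 → best response Moderate.
Entrant against Aggressive: payoffs 5, 4, 6 → best response Accommodate.
Entrant against Moderate: payoffs 3, 9, 4 → best response Passive.
Entrant against Passive: payoffs 4, 7, 8 → best response Accommodate.
Mutual best responses: (Moderate, Passive).

The unique pure-strategy Nash equilibrium is (Moderate, Passive).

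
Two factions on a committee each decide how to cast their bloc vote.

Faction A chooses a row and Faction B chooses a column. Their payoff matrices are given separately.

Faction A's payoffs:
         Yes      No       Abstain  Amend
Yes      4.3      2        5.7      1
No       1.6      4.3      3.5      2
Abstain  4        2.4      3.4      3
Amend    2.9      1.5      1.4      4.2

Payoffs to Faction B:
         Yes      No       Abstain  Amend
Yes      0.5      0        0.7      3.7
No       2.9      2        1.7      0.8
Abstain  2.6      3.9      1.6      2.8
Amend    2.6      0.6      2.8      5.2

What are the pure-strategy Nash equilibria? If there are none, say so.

Faction A against Yes: payoffs 4.3, 1.6, 4, 2.9 → best response Yes.
Faction A against No: payoffs 2, 4.3, 2.4, 1.5 → best response No.
Faction A against Abstain: payoffs 5.7, 3.5, 3.4, 1.4 → best response Yes.
Faction A against Amend: payoffs 1, 2, 3, 4.2 → best response Amend.
Faction B against Yes: payoffs 0.5, 0, 0.7, 3.7 → best response Amend.
Faction B against No: payoffs 2.9, 2, 1.7, 0.8 → best response Yes.
Faction B against Abstain: payoffs 2.6, 3.9, 1.6, 2.8 → best response No.
Faction B against Amend: payoffs 2.6, 0.6, 2.8, 5.2 → best response Amend.
Mutual best responses: (Amend, Amend).

The unique pure-strategy Nash equilibrium is (Amend, Amend).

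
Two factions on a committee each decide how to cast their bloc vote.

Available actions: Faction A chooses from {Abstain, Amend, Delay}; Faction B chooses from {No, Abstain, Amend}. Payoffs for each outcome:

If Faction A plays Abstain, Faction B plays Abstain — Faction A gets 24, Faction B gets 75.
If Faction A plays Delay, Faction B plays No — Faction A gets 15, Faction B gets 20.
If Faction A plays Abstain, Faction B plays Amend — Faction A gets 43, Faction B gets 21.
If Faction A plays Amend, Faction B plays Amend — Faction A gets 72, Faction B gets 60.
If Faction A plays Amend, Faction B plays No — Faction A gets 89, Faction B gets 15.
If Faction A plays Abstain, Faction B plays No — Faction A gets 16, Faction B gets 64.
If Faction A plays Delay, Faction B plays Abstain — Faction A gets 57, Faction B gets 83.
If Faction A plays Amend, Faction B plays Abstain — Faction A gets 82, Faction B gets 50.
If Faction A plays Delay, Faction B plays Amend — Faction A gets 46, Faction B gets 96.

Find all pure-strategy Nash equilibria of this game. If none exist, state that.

Faction A against No: payoffs 16, 89, 15 → best response Amend.
Faction A against Abstain: payoffs 24, 82, 57 → best response Amend.
Faction A against Amend: payoffs 43, 72, 46 → best response Amend.
Faction B against Abstain: payoffs 64, 75, 21 → best response Abstain.
Faction B against Amend: payoffs 15, 50, 60 → best response Amend.
Faction B against Delay: payoffs 20, 83, 96 → best response Amend.
Mutual best responses: (Amend, Amend).

(Amend, Amend)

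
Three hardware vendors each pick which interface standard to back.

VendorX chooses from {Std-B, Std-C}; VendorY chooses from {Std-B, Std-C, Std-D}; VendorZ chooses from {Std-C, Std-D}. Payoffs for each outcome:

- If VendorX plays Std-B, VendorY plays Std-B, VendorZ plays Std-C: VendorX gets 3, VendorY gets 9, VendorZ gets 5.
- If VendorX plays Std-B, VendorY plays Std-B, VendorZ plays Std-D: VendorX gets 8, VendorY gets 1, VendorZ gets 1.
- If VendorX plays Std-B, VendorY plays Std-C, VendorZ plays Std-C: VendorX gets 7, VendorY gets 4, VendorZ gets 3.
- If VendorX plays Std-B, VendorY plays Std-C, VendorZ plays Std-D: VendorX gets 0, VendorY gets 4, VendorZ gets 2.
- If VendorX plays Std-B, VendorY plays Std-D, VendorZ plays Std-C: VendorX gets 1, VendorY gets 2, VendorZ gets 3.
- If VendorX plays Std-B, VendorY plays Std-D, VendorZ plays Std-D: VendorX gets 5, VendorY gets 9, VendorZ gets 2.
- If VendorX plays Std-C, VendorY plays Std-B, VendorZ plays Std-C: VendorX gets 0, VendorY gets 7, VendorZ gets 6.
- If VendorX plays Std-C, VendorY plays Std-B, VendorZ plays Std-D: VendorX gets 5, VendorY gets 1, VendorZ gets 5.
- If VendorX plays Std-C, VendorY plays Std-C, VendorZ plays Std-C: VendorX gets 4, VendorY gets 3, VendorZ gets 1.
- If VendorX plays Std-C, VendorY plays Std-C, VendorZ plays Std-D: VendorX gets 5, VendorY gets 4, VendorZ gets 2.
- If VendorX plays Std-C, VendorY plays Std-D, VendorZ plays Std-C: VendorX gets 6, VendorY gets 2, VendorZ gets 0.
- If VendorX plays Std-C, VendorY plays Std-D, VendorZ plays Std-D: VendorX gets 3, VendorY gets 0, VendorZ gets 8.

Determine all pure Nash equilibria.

The pure Nash equilibria are (Std-B, Std-B, Std-C), (Std-C, Std-C, Std-D).

(Std-B, Std-B, Std-C): VendorX gets 3, best alternative 0; VendorY gets 9, best alternative 4; VendorZ gets 5, best alternative 1. No profitable deviation — NE.
(Std-B, Std-B, Std-D): VendorY can switch to Std-C (1 → 4). Not NE.
(Std-B, Std-C, Std-C): VendorY can switch to Std-B (4 → 9). Not NE.
(Std-B, Std-C, Std-D): VendorX can switch to Std-C (0 → 5). Not NE.
(Std-B, Std-D, Std-C): VendorX can switch to Std-C (1 → 6). Not NE.
(Std-B, Std-D, Std-D): VendorZ can switch to Std-C (2 → 3). Not NE.
(Std-C, Std-B, Std-C): VendorX can switch to Std-B (0 → 3). Not NE.
(Std-C, Std-B, Std-D): VendorX can switch to Std-B (5 → 8). Not NE.
(Std-C, Std-C, Std-C): VendorX can switch to Std-B (4 → 7). Not NE.
(Std-C, Std-C, Std-D): VendorX gets 5, best alternative 0; VendorY gets 4, best alternative 1; VendorZ gets 2, best alternative 1. No profitable deviation — NE.
(The remaining 2 profiles each have a profitable deviation by the same check.)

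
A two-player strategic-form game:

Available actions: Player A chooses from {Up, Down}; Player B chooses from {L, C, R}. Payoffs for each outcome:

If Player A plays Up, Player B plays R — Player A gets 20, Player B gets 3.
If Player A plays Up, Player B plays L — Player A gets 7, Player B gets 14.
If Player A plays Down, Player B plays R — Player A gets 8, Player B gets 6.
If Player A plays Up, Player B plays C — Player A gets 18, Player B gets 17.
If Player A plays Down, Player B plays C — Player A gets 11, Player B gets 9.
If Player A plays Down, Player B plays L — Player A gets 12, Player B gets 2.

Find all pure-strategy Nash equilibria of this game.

The unique pure-strategy Nash equilibrium is (Up, C).

Player A against L: payoffs 7, 12 → best response Down.
Player A against C: payoffs 18, 11 → best response Up.
Player A against R: payoffs 20, 8 → best response Up.
Player B against Up: payoffs 14, 17, 3 → best response C.
Player B against Down: payoffs 2, 9, 6 → best response C.
Mutual best responses: (Up, C).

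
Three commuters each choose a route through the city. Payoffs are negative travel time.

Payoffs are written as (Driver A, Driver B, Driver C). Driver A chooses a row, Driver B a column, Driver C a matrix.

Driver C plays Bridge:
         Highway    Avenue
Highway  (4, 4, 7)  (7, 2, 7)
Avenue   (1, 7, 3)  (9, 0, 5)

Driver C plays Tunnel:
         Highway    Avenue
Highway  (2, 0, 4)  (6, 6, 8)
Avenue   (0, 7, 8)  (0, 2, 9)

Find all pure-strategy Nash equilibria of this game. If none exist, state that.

(Highway, Highway, Bridge); (Highway, Avenue, Tunnel)

For each strategy profile, look for a profitable unilateral deviation.
(Highway, Highway, Bridge): Driver A gets 4, best alternative 1; Driver B gets 4, best alternative 2; Driver C gets 7, best alternative 4. No profitable deviation — NE.
(Highway, Highway, Tunnel): Driver B can switch to Avenue (0 → 6). Not NE.
(Highway, Avenue, Bridge): Driver A can switch to Avenue (7 → 9). Not NE.
(Highway, Avenue, Tunnel): Driver A gets 6, best alternative 0; Driver B gets 6, best alternative 0; Driver C gets 8, best alternative 7. No profitable deviation — NE.
(Avenue, Highway, Bridge): Driver A can switch to Highway (1 → 4). Not NE.
(Avenue, Highway, Tunnel): Driver A can switch to Highway (0 → 2). Not NE.
(Avenue, Avenue, Bridge): Driver B can switch to Highway (0 → 7). Not NE.
(Avenue, Avenue, Tunnel): Driver A can switch to Highway (0 → 6). Not NE.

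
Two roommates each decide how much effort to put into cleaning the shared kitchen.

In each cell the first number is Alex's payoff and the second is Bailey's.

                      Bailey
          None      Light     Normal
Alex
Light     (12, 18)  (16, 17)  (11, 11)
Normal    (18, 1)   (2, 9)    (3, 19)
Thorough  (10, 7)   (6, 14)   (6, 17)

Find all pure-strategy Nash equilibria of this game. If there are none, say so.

Alex against None: payoffs 12, 18, 10 → best response Normal.
Alex against Light: payoffs 16, 2, 6 → best response Light.
Alex against Normal: payoffs 11, 3, 6 → best response Light.
Bailey against Light: payoffs 18, 17, 11 → best response None.
Bailey against Normal: payoffs 1, 9, 19 → best response Normal.
Bailey against Thorough: payoffs 7, 14, 17 → best response Normal.
No profile is a mutual best response for all players.

There is no pure-strategy Nash equilibrium.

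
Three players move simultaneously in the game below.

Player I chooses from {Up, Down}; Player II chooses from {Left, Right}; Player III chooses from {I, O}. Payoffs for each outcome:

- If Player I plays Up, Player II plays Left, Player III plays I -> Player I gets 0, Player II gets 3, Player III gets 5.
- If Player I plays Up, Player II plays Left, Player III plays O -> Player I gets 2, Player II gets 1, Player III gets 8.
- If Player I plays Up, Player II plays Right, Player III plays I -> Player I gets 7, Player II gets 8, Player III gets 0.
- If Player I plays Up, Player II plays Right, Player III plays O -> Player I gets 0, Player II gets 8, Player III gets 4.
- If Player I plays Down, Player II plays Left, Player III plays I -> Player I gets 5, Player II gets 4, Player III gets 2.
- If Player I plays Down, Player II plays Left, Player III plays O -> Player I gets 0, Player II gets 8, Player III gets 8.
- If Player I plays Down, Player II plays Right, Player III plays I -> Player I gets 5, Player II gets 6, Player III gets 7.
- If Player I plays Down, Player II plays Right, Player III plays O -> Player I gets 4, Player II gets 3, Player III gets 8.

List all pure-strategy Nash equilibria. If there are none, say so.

No pure-strategy Nash equilibrium.

Player I against (Left, I): payoffs 0, 5 → best response Down.
Player I against (Left, O): payoffs 2, 0 → best response Up.
Player I against (Right, I): payoffs 7, 5 → best response Up.
Player I against (Right, O): payoffs 0, 4 → best response Down.
Player II against (Up, I): payoffs 3, 8 → best response Right.
Player II against (Up, O): payoffs 1, 8 → best response Right.
Player II against (Down, I): payoffs 4, 6 → best response Right.
Player II against (Down, O): payoffs 8, 3 → best response Left.
Player III against (Up, Left): payoffs 5, 8 → best response O.
Player III against (Up, Right): payoffs 0, 4 → best response O.
Player III against (Down, Left): payoffs 2, 8 → best response O.
Player III against (Down, Right): payoffs 7, 8 → best response O.
No profile is a mutual best response for all players.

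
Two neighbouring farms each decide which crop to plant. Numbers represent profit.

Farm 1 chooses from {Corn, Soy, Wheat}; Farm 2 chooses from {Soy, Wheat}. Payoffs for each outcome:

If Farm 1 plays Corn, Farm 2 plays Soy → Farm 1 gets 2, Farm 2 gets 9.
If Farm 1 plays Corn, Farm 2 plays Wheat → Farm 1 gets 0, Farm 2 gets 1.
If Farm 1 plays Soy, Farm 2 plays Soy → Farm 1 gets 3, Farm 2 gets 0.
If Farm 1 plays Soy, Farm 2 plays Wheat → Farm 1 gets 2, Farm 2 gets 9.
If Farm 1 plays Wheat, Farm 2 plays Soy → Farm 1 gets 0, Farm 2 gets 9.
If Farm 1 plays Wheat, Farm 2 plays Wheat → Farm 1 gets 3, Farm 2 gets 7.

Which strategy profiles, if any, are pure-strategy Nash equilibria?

Farm 1 against Soy: payoffs 2, 3, 0 → best response Soy.
Farm 1 against Wheat: payoffs 0, 2, 3 → best response Wheat.
Farm 2 against Corn: payoffs 9, 1 → best response Soy.
Farm 2 against Soy: payoffs 0, 9 → best response Wheat.
Farm 2 against Wheat: payoffs 9, 7 → best response Soy.
No profile is a mutual best response for all players.

none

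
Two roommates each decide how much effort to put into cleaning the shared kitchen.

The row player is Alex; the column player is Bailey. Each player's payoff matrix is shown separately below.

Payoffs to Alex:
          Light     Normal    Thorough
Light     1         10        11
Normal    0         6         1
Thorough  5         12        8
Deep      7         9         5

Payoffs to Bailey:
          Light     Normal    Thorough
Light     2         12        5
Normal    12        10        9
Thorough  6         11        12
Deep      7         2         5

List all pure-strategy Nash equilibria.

Pure NE: (Deep, Light)

Alex against Light: payoffs 1, 0, 5, 7 → best response Deep.
Alex against Normal: payoffs 10, 6, 12, 9 → best response Thorough.
Alex against Thorough: payoffs 11, 1, 8, 5 → best response Light.
Bailey against Light: payoffs 2, 12, 5 → best response Normal.
Bailey against Normal: payoffs 12, 10, 9 → best response Light.
Bailey against Thorough: payoffs 6, 11, 12 → best response Thorough.
Bailey against Deep: payoffs 7, 2, 5 → best response Light.
Mutual best responses: (Deep, Light).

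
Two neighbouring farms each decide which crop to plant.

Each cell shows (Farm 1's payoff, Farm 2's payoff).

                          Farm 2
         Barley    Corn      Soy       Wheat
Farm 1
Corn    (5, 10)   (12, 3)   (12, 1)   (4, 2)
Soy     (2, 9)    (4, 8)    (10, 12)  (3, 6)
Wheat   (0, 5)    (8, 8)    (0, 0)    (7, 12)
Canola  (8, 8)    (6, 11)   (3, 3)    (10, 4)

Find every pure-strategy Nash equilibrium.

This game has no pure Nash equilibrium.

(Corn, Barley): Farm 1 can switch to Canola (5 → 8). Not NE.
(Corn, Corn): Farm 2 can switch to Barley (3 → 10). Not NE.
(Corn, Soy): Farm 2 can switch to Barley (1 → 10). Not NE.
(Corn, Wheat): Farm 1 can switch to Wheat (4 → 7). Not NE.
(Soy, Barley): Farm 1 can switch to Corn (2 → 5). Not NE.
(Soy, Corn): Farm 1 can switch to Corn (4 → 12). Not NE.
(Soy, Soy): Farm 1 can switch to Corn (10 → 12). Not NE.
(Soy, Wheat): Farm 1 can switch to Corn (3 → 4). Not NE.
(Wheat, Barley): Farm 1 can switch to Corn (0 → 5). Not NE.
(Wheat, Corn): Farm 1 can switch to Corn (8 → 12). Not NE.
(Wheat, Soy): Farm 1 can switch to Corn (0 → 12). Not NE.
(Wheat, Wheat): Farm 1 can switch to Canola (7 → 10). Not NE.
(The remaining 4 profiles each have a profitable deviation by the same check.)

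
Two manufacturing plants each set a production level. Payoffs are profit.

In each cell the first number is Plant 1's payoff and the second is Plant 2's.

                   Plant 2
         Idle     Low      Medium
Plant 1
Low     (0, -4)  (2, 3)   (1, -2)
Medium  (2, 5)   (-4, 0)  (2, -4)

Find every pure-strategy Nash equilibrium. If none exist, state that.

(Low, Low); (Medium, Idle)

Plant 1 against Idle: payoffs 0, 2 → best response Medium.
Plant 1 against Low: payoffs 2, -4 → best response Low.
Plant 1 against Medium: payoffs 1, 2 → best response Medium.
Plant 2 against Low: payoffs -4, 3, -2 → best response Low.
Plant 2 against Medium: payoffs 5, 0, -4 → best response Idle.
Mutual best responses: (Low, Low); (Medium, Idle).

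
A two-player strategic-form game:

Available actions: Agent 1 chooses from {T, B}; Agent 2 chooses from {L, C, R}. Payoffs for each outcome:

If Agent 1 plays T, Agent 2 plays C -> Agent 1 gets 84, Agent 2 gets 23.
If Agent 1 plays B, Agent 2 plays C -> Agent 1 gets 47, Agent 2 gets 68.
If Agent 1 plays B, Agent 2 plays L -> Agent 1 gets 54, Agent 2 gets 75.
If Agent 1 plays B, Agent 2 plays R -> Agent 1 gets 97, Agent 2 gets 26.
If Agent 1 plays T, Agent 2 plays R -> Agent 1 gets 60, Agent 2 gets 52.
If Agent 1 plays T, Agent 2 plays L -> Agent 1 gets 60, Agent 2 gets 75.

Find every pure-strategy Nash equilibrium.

(T, L): Agent 1 gets 60, best alternative 54; Agent 2 gets 75, best alternative 52. No profitable deviation — NE.
(T, C): Agent 2 can switch to L (23 → 75). Not NE.
(T, R): Agent 1 can switch to B (60 → 97). Not NE.
(B, L): Agent 1 can switch to T (54 → 60). Not NE.
(B, C): Agent 1 can switch to T (47 → 84). Not NE.
(B, R): Agent 2 can switch to L (26 → 75). Not NE.

The unique pure-strategy Nash equilibrium is (T, L).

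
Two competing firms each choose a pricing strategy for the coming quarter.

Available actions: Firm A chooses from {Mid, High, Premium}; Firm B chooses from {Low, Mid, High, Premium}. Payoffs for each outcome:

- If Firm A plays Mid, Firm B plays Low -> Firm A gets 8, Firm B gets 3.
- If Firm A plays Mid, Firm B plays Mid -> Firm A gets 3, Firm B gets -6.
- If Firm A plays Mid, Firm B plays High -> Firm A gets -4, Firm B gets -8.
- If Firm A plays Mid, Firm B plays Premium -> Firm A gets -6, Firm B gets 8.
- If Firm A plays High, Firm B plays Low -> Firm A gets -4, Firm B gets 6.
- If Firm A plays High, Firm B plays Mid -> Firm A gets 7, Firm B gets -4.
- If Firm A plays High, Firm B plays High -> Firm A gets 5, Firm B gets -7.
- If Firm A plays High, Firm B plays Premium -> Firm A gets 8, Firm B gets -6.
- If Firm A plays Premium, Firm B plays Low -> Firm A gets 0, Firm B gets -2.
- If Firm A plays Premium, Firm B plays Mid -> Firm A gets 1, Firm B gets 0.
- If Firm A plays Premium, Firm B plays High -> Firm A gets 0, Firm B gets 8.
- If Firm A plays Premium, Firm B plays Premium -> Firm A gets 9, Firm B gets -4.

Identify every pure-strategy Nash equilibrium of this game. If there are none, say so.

This game has no pure Nash equilibrium.

Firm A against Low: payoffs 8, -4, 0 → best response Mid.
Firm A against Mid: payoffs 3, 7, 1 → best response High.
Firm A against High: payoffs -4, 5, 0 → best response High.
Firm A against Premium: payoffs -6, 8, 9 → best response Premium.
Firm B against Mid: payoffs 3, -6, -8, 8 → best response Premium.
Firm B against High: payoffs 6, -4, -7, -6 → best response Low.
Firm B against Premium: payoffs -2, 0, 8, -4 → best response High.
No profile is a mutual best response for all players.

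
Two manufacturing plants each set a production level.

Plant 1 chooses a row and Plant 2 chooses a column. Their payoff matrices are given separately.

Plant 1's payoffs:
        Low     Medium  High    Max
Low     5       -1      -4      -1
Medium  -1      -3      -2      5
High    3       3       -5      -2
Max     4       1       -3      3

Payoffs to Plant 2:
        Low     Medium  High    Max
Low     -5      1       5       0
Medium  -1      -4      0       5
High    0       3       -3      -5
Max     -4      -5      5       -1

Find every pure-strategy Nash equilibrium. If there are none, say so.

For each strategy profile, look for a profitable unilateral deviation.
(Low, Low): Plant 2 can switch to Medium (-5 → 1). Not NE.
(Low, Medium): Plant 1 can switch to High (-1 → 3). Not NE.
(Low, High): Plant 1 can switch to Medium (-4 → -2). Not NE.
(Low, Max): Plant 1 can switch to Medium (-1 → 5). Not NE.
(Medium, Low): Plant 1 can switch to Low (-1 → 5). Not NE.
(Medium, Medium): Plant 1 can switch to Low (-3 → -1). Not NE.
(Medium, High): Plant 2 can switch to Max (0 → 5). Not NE.
(Medium, Max): Plant 1 gets 5, best alternative 3; Plant 2 gets 5, best alternative 0. No profitable deviation — NE.
(High, Low): Plant 1 can switch to Low (3 → 5). Not NE.
(High, Medium): Plant 1 gets 3, best alternative 1; Plant 2 gets 3, best alternative 0. No profitable deviation — NE.
(The remaining 6 profiles each have a profitable deviation by the same check.)

(Medium, Max) and (High, Medium)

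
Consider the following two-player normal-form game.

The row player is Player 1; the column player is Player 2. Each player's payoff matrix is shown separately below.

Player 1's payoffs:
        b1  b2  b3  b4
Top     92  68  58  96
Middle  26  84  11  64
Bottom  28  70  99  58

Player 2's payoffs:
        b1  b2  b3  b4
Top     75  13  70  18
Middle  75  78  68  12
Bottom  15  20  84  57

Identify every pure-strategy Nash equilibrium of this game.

Player 1 against b1: payoffs 92, 26, 28 → best response Top.
Player 1 against b2: payoffs 68, 84, 70 → best response Middle.
Player 1 against b3: payoffs 58, 11, 99 → best response Bottom.
Player 1 against b4: payoffs 96, 64, 58 → best response Top.
Player 2 against Top: payoffs 75, 13, 70, 18 → best response b1.
Player 2 against Middle: payoffs 75, 78, 68, 12 → best response b2.
Player 2 against Bottom: payoffs 15, 20, 84, 57 → best response b3.
Mutual best responses: (Top, b1); (Middle, b2); (Bottom, b3).

The pure Nash equilibria are (Top, b1), (Middle, b2), (Bottom, b3).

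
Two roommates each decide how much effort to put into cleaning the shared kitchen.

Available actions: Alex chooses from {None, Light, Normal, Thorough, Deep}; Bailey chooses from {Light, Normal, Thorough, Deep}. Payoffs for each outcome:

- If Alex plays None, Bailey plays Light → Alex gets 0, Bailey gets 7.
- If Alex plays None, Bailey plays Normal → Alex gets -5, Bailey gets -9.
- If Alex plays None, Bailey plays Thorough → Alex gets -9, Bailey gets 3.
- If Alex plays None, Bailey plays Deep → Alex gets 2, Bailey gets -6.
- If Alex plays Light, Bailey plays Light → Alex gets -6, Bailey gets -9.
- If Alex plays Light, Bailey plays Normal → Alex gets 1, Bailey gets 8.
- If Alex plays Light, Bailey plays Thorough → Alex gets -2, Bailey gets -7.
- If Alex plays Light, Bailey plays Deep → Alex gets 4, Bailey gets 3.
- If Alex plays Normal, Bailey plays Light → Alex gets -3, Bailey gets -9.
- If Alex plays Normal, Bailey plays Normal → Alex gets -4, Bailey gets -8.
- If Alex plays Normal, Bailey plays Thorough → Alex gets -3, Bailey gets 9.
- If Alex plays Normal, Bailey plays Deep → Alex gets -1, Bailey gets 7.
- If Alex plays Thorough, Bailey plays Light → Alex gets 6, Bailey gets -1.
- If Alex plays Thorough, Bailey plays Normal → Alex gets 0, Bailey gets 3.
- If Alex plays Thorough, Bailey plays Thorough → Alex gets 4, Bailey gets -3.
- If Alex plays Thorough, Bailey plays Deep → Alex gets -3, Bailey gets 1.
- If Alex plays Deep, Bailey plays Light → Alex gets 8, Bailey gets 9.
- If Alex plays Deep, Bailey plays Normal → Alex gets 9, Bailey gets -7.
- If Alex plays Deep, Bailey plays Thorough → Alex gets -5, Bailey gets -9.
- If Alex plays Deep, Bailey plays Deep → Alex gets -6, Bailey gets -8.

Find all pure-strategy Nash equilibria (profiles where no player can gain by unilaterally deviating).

The unique pure-strategy Nash equilibrium is (Deep, Light).

(None, Light): Alex can switch to Thorough (0 → 6). Not NE.
(None, Normal): Alex can switch to Light (-5 → 1). Not NE.
(None, Thorough): Alex can switch to Light (-9 → -2). Not NE.
(None, Deep): Alex can switch to Light (2 → 4). Not NE.
(Light, Light): Alex can switch to None (-6 → 0). Not NE.
(Light, Normal): Alex can switch to Deep (1 → 9). Not NE.
(Light, Thorough): Alex can switch to Thorough (-2 → 4). Not NE.
(Light, Deep): Bailey can switch to Normal (3 → 8). Not NE.
(Deep, Light): Alex gets 8, best alternative 6; Bailey gets 9, best alternative -7. No profitable deviation — NE.
(The remaining 11 profiles each have a profitable deviation by the same check.)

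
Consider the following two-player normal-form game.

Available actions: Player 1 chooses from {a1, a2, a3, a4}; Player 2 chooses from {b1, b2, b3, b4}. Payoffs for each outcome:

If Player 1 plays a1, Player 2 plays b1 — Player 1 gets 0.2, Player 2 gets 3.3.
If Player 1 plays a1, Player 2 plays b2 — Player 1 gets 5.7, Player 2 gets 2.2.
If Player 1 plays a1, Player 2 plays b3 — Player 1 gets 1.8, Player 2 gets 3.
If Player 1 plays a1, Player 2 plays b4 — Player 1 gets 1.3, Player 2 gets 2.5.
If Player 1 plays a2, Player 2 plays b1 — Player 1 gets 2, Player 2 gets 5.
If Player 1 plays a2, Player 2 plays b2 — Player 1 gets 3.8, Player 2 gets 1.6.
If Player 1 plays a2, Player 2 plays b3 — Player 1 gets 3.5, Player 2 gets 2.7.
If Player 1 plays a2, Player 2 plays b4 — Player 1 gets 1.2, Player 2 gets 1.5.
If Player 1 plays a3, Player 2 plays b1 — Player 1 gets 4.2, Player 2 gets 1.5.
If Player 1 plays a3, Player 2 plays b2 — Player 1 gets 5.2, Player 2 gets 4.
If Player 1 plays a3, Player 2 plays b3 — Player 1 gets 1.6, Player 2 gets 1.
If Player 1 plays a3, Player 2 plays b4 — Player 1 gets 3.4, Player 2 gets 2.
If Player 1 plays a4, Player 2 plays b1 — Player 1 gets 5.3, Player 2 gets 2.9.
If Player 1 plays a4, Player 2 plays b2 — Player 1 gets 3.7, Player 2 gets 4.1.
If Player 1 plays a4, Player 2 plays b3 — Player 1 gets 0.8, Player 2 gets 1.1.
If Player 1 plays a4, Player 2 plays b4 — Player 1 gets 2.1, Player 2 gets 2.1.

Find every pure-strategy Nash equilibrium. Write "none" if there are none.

There is no pure-strategy Nash equilibrium.

(a1, b1): Player 1 can switch to a2 (0.2 → 2). Not NE.
(a1, b2): Player 2 can switch to b1 (2.2 → 3.3). Not NE.
(a1, b3): Player 1 can switch to a2 (1.8 → 3.5). Not NE.
(a1, b4): Player 1 can switch to a3 (1.3 → 3.4). Not NE.
(a2, b1): Player 1 can switch to a3 (2 → 4.2). Not NE.
(a2, b2): Player 1 can switch to a1 (3.8 → 5.7). Not NE.
(a2, b3): Player 2 can switch to b1 (2.7 → 5). Not NE.
(a2, b4): Player 1 can switch to a1 (1.2 → 1.3). Not NE.
(a3, b1): Player 1 can switch to a4 (4.2 → 5.3). Not NE.
(a3, b2): Player 1 can switch to a1 (5.2 → 5.7). Not NE.
(a3, b3): Player 1 can switch to a1 (1.6 → 1.8). Not NE.
(a3, b4): Player 2 can switch to b2 (2 → 4). Not NE.
(The remaining 4 profiles each have a profitable deviation by the same check.)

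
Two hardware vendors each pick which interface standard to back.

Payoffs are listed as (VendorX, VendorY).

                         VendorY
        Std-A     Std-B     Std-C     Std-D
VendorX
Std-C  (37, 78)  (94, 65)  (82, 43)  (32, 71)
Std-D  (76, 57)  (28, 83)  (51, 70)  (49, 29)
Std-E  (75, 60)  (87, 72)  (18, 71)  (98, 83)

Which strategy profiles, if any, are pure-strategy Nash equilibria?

VendorX against Std-A: payoffs 37, 76, 75 → best response Std-D.
VendorX against Std-B: payoffs 94, 28, 87 → best response Std-C.
VendorX against Std-C: payoffs 82, 51, 18 → best response Std-C.
VendorX against Std-D: payoffs 32, 49, 98 → best response Std-E.
VendorY against Std-C: payoffs 78, 65, 43, 71 → best response Std-A.
VendorY against Std-D: payoffs 57, 83, 70, 29 → best response Std-B.
VendorY against Std-E: payoffs 60, 72, 71, 83 → best response Std-D.
Mutual best responses: (Std-E, Std-D).

The unique pure-strategy Nash equilibrium is (Std-E, Std-D).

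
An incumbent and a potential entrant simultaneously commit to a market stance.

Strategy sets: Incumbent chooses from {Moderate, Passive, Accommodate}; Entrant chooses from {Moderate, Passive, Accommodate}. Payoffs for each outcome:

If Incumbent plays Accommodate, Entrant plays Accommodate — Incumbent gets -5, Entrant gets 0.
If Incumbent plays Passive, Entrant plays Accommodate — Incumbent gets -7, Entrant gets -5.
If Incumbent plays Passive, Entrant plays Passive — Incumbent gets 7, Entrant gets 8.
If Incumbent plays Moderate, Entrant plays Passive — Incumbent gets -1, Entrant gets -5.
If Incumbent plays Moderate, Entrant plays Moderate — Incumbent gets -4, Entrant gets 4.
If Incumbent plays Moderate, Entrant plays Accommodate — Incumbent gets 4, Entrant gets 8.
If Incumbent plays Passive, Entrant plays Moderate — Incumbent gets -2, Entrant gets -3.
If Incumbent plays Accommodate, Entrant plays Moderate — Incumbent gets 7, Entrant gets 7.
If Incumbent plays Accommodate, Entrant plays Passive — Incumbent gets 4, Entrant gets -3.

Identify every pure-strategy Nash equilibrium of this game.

Mark each player's best response to every combination of opponents' strategies; a profile where every player is best-responding is a pure Nash equilibrium.
Incumbent against Moderate: payoffs -4, -2, 7 → best response Accommodate.
Incumbent against Passive: payoffs -1, 7, 4 → best response Passive.
Incumbent against Accommodate: payoffs 4, -7, -5 → best response Moderate.
Entrant against Moderate: payoffs 4, -5, 8 → best response Accommodate.
Entrant against Passive: payoffs -3, 8, -5 → best response Passive.
Entrant against Accommodate: payoffs 7, -3, 0 → best response Moderate.
Mutual best responses: (Moderate, Accommodate); (Passive, Passive); (Accommodate, Moderate).

(Moderate, Accommodate); (Passive, Passive); (Accommodate, Moderate)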